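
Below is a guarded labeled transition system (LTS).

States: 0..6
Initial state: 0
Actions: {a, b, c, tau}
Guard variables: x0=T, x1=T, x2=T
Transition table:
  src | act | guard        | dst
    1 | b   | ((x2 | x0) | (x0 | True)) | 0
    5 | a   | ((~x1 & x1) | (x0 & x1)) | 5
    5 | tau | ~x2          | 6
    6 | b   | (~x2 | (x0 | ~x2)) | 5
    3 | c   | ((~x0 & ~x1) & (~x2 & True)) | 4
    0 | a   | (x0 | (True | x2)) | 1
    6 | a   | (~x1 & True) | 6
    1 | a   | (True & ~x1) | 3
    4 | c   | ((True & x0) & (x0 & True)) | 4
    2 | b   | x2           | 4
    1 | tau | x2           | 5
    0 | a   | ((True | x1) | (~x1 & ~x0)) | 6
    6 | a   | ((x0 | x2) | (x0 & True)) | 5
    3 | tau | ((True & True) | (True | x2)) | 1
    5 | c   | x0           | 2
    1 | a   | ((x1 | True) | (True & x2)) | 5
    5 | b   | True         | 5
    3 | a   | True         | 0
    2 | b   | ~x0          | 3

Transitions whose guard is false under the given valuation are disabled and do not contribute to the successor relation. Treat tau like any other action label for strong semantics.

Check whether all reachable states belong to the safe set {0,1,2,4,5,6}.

Answer: INVARIANT HOLDS

Trace:
Allowed set {0,1,2,4,5,6}
Reach set: {0,1,2,4,5,6}
  0: safe
  1: safe
  2: safe
  4: safe
  5: safe
  6: safe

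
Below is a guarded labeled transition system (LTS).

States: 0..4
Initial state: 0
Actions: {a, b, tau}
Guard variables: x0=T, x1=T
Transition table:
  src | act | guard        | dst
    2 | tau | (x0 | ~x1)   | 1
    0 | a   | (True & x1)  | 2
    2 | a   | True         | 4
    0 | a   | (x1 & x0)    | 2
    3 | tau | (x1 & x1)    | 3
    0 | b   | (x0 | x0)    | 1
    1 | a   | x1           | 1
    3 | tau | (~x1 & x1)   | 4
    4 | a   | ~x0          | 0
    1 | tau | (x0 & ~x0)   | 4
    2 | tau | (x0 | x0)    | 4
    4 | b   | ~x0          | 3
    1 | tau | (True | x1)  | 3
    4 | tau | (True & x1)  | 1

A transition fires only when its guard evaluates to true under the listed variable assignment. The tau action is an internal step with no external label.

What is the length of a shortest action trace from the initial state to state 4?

Answer: 2

Analysis:
BFS to 4:
  depth 0: {0}
  depth 1: {1,2}
  depth 2: {3,4}
4 enters at depth 2; path a·a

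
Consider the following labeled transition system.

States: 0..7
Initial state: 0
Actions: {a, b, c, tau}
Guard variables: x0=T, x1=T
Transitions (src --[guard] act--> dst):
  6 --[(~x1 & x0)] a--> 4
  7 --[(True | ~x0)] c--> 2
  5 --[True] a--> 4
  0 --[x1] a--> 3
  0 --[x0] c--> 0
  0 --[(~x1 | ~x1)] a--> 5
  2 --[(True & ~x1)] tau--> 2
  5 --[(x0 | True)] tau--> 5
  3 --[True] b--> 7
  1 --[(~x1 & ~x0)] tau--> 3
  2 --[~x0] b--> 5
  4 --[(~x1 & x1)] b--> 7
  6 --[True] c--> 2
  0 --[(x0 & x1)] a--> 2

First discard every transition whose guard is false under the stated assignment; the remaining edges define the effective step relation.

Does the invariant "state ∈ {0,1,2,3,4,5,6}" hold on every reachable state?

Answer: INVARIANT VIOLATED at state 7

Analysis:
Safe = {0,1,2,3,4,5,6}
Reach set: {0,2,3,7}
  0: safe
  2: safe
  3: safe
  7: VIOLATES
witness against invariant: a·b → 7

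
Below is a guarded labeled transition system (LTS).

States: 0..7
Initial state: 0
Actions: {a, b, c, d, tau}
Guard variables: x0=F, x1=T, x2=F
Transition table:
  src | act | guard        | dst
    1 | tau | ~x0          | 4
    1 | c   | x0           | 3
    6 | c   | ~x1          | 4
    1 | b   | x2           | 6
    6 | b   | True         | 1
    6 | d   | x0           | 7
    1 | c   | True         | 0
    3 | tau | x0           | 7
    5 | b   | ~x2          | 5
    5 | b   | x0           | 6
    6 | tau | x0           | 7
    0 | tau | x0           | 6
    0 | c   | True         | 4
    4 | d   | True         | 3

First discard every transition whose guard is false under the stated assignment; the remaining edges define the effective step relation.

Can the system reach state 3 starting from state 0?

After dropping false guards: 6 live edges.
L0 = {0}
L1 = {4}  total {0,4}
L2 = {3}  total {0,3,4}
Reach set: {0,3,4}
trace reaching 3: c·d

Answer: REACHABLE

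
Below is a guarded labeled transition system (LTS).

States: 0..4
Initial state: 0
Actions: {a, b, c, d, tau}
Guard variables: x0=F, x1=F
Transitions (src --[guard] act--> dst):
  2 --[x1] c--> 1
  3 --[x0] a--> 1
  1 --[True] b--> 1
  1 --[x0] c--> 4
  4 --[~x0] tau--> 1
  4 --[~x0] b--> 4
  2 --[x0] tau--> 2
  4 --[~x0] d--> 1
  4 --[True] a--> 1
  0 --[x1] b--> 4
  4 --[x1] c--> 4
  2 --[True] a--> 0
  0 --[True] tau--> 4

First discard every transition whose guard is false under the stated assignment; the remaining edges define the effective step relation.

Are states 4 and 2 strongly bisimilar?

Answer: NOT BISIMILAR

Working:
Bisimulation quotient by refinement:
  round 0: {{0,1,2,3,4}}
  round 1: {{0},{1},{2},{3},{4}}
5 equivalence class(es) (converged in 2)
4∈{4}, 2∈{2}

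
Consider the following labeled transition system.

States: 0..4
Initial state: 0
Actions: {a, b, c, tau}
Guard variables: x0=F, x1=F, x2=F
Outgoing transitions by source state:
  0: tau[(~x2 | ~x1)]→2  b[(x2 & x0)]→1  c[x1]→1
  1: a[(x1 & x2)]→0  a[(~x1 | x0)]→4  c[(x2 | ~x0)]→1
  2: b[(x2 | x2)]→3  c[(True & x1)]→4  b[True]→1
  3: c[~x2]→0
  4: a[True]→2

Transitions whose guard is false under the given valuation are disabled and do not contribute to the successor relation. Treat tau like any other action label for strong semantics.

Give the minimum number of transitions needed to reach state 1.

Answer: 2

Analysis:
BFS to 1:
  L0 = {0}
  L1 = {2}
  L2 = {1}
first hit 1 at d=2 via tau·b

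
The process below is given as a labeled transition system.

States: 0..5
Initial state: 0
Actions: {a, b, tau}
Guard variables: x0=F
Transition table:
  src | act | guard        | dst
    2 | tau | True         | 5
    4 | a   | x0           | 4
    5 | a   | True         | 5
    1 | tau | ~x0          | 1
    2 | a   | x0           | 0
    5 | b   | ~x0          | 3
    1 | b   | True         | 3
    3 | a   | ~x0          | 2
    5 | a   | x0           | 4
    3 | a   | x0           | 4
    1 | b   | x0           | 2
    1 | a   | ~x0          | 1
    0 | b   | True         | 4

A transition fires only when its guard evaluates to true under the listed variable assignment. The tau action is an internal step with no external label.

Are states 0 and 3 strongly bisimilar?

Answer: NOT BISIMILAR

Analysis:
Compute ~ classes (split until stable):
  P[0] = {{0,1,2,3,4,5}}
  P[1] = {{0},{1},{2},{3},{4},{5}}
stable after 2 split(s): 6 block(s)
class of 0: {0}; class of 3: {3}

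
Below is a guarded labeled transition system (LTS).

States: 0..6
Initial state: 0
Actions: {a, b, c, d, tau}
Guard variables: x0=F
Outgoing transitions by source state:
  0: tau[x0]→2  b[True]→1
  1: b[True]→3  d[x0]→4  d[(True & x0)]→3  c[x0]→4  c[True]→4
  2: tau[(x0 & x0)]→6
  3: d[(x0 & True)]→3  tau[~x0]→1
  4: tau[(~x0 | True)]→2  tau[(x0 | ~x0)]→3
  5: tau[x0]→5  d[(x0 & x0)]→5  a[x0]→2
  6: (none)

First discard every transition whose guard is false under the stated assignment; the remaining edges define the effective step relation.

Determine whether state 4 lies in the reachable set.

Answer: REACHABLE

Trace:
After dropping false guards: 6 live edges.
L0 = {0}
L1 = {1}  total {0,1}
L2 = {3,4}  total {0,1,3,4}
L3 = {2}  total {0,1,2,3,4}
R = {0,1,2,3,4}
trace reaching 4: b·c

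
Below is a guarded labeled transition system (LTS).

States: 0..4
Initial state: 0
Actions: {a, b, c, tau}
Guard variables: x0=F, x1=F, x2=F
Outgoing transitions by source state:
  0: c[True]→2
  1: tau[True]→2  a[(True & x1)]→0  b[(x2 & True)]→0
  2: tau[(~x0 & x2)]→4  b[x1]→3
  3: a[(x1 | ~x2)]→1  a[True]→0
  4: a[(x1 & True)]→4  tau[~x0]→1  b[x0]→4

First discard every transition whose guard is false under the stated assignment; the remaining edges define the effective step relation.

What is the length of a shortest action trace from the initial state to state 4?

BFS to 4:
  L0 = {0}
  L1 = {2}
4 never appears.

Answer: UNREACHABLE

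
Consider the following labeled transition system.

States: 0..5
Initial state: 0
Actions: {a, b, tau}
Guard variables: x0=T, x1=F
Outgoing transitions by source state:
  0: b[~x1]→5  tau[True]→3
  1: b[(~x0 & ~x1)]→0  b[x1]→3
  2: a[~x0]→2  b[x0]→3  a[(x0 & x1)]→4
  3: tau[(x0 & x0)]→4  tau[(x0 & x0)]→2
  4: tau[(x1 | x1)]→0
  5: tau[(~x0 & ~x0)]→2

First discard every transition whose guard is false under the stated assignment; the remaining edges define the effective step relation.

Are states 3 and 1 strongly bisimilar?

Compute ~ classes (split until stable):
  P[0] = {{0,1,2,3,4,5}}
  P[1] = {{0},{1,4,5},{2},{3}}
stable after 2 split(s): 4 block(s)
3∈{3}, 1∈{1,4,5}

Answer: NOT BISIMILAR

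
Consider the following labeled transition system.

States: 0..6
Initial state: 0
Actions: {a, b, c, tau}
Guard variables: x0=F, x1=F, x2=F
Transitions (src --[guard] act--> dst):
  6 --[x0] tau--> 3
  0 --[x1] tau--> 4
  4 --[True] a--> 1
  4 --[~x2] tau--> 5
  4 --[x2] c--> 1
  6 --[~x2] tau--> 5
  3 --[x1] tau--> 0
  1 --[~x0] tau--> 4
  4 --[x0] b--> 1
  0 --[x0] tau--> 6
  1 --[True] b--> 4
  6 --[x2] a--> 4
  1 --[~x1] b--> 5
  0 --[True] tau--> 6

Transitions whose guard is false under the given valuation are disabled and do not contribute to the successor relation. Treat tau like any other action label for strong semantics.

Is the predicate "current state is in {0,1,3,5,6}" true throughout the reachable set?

Inv-set: {0,1,3,5,6}
Reach set: {0,5,6}
  0: ✓
  5: ✓
  6: ✓

Answer: INVARIANT HOLDS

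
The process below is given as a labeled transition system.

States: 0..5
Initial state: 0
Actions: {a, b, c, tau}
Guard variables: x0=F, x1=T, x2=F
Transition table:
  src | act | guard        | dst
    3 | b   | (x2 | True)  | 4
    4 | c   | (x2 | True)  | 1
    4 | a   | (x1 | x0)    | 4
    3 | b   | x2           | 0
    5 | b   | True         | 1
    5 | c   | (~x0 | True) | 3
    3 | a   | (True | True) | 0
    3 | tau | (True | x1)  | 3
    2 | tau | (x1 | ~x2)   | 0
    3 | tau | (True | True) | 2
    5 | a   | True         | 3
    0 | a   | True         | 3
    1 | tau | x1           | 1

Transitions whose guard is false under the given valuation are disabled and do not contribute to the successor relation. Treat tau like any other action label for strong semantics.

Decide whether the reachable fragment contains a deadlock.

Answer: DEADLOCK-FREE

Working:
Reach set: {0,1,2,3,4}
  0: a→3  [deg 1]
  1: tau→1  [deg 1]
  2: tau→0  [deg 1]
  3: a→0  b→4  tau→2  tau→3  [deg 4]
  4: a→4  c→1  [deg 2]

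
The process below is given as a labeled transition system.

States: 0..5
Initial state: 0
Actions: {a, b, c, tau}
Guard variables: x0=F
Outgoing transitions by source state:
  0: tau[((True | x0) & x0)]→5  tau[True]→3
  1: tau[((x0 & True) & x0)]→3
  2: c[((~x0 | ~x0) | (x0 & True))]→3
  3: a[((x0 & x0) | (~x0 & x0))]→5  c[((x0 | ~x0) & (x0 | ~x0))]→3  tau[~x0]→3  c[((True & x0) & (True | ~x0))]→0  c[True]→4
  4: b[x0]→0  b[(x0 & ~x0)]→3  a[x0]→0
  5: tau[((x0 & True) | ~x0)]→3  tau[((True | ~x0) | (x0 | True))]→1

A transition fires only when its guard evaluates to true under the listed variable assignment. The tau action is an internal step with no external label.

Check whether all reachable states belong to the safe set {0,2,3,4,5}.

Answer: INVARIANT HOLDS

Trace:
Safe = {0,2,3,4,5}
Reach set: {0,3,4}
  0: safe
  3: safe
  4: safe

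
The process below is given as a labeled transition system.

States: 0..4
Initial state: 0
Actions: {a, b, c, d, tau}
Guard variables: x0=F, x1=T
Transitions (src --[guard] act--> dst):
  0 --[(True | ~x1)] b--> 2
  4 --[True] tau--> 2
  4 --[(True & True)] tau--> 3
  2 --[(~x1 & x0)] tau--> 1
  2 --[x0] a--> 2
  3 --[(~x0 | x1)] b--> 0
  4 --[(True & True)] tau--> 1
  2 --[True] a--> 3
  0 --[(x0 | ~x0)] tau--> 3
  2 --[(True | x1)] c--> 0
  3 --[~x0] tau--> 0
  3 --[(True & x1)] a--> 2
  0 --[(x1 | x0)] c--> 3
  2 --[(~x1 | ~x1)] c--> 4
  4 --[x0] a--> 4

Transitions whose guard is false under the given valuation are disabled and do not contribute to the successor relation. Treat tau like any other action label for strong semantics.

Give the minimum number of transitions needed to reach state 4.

Breadth-first toward 4:
  Layer 0: {0}
  Layer 1: {2,3}
4 never appears.

Answer: UNREACHABLE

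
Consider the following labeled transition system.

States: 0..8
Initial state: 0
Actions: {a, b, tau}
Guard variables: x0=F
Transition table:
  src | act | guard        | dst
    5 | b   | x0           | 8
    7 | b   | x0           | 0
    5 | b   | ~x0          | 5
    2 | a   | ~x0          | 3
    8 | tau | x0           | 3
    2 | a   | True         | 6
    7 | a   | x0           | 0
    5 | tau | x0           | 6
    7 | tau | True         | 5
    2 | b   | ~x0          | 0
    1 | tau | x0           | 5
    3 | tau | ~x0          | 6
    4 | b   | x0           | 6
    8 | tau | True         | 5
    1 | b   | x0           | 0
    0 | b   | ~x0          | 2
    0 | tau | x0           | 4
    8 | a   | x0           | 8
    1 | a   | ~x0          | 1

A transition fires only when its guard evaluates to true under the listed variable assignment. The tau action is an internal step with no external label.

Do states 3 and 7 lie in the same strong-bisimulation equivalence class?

Answer: NOT BISIMILAR

Analysis:
Refine partition for ~:
  π0 = {{0,1,2,3,4,5,6,7,8}}
  π1 = {{0,5},{1},{2},{3,7,8},{4,6}}
  π2 = {{0},{1},{2},{3},{4,6},{5},{7,8}}
7 equivalence class(es) (converged in 3)
[3]={3}  [7]={7,8}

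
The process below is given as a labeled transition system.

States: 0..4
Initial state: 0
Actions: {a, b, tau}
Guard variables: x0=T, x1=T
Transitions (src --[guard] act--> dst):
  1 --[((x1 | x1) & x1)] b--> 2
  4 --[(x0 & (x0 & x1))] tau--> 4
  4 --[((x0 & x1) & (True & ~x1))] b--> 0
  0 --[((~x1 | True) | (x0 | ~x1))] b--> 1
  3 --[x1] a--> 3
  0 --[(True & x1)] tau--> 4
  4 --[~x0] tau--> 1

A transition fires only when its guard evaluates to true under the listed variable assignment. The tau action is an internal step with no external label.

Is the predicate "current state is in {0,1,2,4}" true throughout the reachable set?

Inv-set: {0,1,2,4}
Reach set: {0,1,2,4}
  0: ok
  1: ok
  2: ok
  4: ok

Answer: INVARIANT HOLDS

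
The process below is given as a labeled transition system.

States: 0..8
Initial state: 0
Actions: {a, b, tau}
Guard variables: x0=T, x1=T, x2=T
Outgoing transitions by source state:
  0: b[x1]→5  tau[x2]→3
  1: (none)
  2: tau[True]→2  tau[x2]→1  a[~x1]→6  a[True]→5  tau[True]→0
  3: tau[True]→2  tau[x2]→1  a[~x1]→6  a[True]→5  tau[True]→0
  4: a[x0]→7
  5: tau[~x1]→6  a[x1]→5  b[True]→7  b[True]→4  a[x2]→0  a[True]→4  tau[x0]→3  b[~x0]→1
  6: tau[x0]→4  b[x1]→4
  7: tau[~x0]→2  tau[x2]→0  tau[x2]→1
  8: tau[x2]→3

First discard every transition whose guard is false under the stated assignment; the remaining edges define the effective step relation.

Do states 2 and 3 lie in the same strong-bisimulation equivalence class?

Answer: BISIMILAR

Working:
Compute ~ classes (split until stable):
  P[0] = {{0,1,2,3,4,5,6,7,8}}
  P[1] = {{0,6},{1},{2,3},{4},{5},{7,8}}
  P[2] = {{0},{1},{2,3},{4},{5},{6},{7},{8}}
stable after 3 split(s): 8 block(s)
2∈{2,3}, 3∈{2,3}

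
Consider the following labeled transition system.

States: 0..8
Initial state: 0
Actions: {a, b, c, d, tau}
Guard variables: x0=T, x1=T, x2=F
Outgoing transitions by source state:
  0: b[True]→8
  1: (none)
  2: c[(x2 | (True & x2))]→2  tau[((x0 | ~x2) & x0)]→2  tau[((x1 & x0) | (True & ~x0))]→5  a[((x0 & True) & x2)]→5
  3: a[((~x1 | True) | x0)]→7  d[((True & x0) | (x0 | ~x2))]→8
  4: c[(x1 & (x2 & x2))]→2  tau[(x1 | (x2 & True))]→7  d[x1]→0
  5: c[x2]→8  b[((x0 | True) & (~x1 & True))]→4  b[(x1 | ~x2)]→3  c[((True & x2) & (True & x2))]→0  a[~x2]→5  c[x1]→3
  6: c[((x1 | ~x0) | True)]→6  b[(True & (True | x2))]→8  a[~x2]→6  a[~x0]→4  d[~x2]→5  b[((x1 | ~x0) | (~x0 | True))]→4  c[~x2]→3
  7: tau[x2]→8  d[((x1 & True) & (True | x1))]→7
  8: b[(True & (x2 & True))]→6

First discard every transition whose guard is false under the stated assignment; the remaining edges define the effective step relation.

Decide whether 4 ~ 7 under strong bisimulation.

Refine partition for ~:
  round 0: {{0,1,2,3,4,5,6,7,8}}
  round 1: {{0},{1,8},{2},{3},{4},{5},{6},{7}}
stable after 2 split(s): 8 block(s)
[4]={4}  [7]={7}

Answer: NOT BISIMILAR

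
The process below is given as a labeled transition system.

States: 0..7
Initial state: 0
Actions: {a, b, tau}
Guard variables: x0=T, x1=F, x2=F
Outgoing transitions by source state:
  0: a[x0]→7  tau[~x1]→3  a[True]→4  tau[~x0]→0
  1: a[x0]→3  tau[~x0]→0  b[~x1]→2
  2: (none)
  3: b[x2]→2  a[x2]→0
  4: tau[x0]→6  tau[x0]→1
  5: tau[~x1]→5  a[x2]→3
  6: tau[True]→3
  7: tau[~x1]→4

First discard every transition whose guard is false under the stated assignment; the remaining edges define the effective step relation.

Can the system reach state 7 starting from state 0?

10 transition(s) survive guard evaluation.
depth 0: {0}
depth 1: {3,4,7}  now seen {0,3,4,7}
depth 2: {1,6}  now seen {0,1,3,4,6,7}
depth 3: {2}  now seen {0,1,2,3,4,6,7}
R = {0,1,2,3,4,6,7}
Path to 7: a

Answer: REACHABLE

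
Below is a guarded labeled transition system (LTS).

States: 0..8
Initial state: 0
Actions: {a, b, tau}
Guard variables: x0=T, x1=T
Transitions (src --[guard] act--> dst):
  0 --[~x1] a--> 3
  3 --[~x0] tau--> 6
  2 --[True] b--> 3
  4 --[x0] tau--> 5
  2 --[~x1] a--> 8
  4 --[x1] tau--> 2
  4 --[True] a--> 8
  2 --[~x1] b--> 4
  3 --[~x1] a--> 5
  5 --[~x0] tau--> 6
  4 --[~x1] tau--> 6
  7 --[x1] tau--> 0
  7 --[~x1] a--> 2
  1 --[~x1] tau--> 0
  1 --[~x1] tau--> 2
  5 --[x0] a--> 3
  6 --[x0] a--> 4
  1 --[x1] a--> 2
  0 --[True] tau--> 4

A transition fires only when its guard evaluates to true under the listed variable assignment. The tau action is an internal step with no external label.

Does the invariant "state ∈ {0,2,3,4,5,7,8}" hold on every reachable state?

Answer: INVARIANT HOLDS

Analysis:
Inv-set: {0,2,3,4,5,7,8}
R = {0,2,3,4,5,8}
  0: ✓
  2: ✓
  3: ✓
  4: ✓
  5: ✓
  8: ✓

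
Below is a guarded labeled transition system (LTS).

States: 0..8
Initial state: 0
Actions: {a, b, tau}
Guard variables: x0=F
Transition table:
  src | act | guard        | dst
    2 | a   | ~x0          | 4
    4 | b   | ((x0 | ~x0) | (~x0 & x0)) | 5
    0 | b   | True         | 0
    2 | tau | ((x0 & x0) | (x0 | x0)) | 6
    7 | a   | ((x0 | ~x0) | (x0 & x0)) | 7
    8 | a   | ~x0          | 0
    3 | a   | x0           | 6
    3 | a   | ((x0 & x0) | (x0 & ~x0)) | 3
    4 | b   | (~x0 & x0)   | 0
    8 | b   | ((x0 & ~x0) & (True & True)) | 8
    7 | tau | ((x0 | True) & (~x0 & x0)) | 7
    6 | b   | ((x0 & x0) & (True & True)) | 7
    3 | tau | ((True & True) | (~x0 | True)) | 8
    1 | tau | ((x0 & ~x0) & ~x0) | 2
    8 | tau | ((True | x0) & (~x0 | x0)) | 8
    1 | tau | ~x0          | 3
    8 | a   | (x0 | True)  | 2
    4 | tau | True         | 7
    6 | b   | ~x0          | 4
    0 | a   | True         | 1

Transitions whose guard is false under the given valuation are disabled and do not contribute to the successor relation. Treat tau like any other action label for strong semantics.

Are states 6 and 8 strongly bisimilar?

Refine partition for ~:
  P[0] = {{0,1,2,3,4,5,6,7,8}}
  P[1] = {{0},{1,3},{2,7},{4},{5},{6},{8}}
  P[2] = {{0},{1},{2},{3},{4},{5},{6},{7},{8}}
Fixed point at round 3; 9 class(es).
[6]={6}  [8]={8}

Answer: NOT BISIMILAR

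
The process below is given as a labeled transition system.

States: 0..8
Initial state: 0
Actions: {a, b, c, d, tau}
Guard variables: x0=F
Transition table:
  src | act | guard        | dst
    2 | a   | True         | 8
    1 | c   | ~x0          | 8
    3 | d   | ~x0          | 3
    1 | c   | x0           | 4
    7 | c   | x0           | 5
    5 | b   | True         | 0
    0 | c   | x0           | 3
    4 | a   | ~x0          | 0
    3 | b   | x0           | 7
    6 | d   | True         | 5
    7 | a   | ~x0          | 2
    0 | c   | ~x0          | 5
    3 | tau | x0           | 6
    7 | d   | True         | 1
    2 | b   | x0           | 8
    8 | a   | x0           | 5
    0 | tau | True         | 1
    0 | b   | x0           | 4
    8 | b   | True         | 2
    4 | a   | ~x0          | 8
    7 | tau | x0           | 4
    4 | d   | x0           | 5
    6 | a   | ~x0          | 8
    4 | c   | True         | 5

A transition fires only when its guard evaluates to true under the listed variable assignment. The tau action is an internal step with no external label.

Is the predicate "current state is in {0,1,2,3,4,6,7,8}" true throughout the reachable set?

Answer: INVARIANT VIOLATED at state 5

Working:
Allowed set {0,1,2,3,4,6,7,8}
R = {0,1,2,5,8}
  0: safe
  1: safe
  2: safe
  5: outside
  8: safe
reach 5 via c — violates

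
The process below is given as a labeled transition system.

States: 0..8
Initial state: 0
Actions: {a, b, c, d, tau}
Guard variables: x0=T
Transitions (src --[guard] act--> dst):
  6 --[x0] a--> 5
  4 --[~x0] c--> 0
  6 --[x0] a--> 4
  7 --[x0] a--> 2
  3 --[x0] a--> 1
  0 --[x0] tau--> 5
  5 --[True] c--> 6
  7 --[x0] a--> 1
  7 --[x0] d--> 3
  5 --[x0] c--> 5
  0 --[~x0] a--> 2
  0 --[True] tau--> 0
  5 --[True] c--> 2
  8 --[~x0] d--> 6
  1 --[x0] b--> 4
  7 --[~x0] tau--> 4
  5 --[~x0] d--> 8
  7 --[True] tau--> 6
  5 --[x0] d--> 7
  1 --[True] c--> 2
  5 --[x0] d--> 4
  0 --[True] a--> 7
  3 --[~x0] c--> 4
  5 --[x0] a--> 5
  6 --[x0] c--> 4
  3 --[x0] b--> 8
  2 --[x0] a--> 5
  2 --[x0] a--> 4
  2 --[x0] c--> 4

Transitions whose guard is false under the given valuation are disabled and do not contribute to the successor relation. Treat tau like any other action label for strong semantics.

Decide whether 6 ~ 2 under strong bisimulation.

Answer: BISIMILAR

Trace:
Compute ~ classes (split until stable):
  π0 = {{0,1,2,3,4,5,6,7,8}}
  π1 = {{0},{1},{2,6},{3},{4,8},{5},{7}}
7 equivalence class(es) (converged in 2)
6∈{2,6}, 2∈{2,6}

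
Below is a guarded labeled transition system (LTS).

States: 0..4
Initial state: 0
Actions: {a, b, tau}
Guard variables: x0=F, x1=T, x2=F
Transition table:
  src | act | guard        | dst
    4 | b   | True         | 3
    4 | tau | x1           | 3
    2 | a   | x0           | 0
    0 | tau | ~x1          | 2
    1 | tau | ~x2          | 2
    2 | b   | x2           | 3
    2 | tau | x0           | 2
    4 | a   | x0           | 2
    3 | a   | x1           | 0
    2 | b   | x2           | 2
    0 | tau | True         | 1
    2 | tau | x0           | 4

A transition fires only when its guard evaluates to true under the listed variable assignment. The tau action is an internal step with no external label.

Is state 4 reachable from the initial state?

Answer: UNREACHABLE

Analysis:
Guard filter leaves 5 enabled edge(s).
Layer 0: {0}
Layer 1: {1}  now seen {0,1}
Layer 2: {2}  now seen {0,1,2}
R = {0,1,2}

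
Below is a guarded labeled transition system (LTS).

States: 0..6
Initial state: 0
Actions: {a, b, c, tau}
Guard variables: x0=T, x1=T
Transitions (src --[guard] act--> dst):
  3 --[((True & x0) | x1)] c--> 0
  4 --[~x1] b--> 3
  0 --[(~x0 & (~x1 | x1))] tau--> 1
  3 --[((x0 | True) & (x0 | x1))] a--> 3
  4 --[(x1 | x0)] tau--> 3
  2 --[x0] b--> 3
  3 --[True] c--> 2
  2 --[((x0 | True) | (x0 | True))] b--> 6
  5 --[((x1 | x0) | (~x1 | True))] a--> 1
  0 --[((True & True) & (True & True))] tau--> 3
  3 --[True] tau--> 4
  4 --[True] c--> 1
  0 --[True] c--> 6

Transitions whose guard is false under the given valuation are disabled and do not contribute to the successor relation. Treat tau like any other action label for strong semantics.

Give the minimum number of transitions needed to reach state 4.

Answer: 2

Trace:
BFS to 4:
  depth 0: {0}
  depth 1: {3,6}
  depth 2: {2,4}
first hit 4 at d=2 via tau·tau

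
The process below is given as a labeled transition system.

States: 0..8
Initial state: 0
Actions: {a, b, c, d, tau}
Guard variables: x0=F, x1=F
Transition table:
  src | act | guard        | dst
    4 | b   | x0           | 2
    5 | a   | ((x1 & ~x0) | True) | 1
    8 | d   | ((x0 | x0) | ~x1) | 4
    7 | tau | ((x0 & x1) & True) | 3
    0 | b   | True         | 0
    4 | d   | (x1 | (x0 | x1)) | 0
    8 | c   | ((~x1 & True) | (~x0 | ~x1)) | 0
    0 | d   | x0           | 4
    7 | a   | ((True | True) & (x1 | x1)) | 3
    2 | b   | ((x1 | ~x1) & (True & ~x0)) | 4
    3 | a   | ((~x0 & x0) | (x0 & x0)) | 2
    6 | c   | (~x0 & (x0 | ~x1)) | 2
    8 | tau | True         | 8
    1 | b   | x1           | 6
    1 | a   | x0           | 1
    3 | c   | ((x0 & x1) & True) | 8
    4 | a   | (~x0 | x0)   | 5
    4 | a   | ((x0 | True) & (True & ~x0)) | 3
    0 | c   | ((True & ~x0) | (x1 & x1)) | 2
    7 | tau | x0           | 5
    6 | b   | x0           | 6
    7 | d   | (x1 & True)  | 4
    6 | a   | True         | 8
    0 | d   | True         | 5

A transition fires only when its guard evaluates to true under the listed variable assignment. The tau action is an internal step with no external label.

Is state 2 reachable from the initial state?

Answer: REACHABLE

Trace:
Guard filter leaves 12 enabled edge(s).
Layer 0: {0}
Layer 1: {2,5}  total {0,2,5}
Layer 2: {1,4}  total {0,1,2,4,5}
Layer 3: {3}  total {0,1,2,3,4,5}
Reach set: {0,1,2,3,4,5}
witness 2: c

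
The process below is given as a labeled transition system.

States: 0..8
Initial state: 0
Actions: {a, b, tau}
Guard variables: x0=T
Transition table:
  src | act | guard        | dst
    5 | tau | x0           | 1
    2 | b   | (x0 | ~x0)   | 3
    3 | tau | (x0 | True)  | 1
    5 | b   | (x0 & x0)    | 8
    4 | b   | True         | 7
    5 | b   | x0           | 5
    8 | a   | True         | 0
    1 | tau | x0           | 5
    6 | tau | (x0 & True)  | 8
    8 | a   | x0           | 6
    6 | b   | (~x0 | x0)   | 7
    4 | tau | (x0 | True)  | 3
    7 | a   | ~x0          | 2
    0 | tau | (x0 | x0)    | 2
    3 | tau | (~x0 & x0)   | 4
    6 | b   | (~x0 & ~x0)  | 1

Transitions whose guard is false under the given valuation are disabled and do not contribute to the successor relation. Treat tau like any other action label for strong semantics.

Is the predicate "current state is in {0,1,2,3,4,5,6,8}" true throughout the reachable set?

Answer: INVARIANT VIOLATED at state 7

Trace:
Inv-set: {0,1,2,3,4,5,6,8}
Reachable = {0,1,2,3,5,6,7,8}
  0: ✓
  1: ✓
  2: ✓
  3: ✓
  5: ✓
  6: ✓
  7: outside
  8: ✓
reach 7 via tau·b·tau·tau·b·a·b — violates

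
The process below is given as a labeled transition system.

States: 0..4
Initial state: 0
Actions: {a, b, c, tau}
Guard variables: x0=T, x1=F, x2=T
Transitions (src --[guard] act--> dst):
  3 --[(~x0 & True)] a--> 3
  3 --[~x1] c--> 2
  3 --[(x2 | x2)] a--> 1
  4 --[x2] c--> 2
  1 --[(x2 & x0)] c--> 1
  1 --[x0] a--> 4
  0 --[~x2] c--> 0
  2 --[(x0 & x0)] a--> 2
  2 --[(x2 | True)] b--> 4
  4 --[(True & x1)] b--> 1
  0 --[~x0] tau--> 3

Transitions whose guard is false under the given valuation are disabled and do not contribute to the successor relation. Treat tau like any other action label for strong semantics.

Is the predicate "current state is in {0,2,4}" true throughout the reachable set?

Answer: INVARIANT HOLDS

Working:
Allowed set {0,2,4}
Reach set: {0}
  0: ok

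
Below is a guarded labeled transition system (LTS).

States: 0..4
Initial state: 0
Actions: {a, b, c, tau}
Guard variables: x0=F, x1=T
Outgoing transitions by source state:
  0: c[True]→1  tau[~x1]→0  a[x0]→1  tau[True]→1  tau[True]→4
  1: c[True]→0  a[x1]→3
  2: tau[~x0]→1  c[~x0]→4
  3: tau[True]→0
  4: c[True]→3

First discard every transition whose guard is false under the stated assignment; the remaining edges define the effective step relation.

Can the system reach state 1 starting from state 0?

Answer: REACHABLE

Working:
Guard filter leaves 9 enabled edge(s).
depth 0: {0}
depth 1: {1,4}  now seen {0,1,4}
depth 2: {3}  now seen {0,1,3,4}
Reach set: {0,1,3,4}
Path to 1: c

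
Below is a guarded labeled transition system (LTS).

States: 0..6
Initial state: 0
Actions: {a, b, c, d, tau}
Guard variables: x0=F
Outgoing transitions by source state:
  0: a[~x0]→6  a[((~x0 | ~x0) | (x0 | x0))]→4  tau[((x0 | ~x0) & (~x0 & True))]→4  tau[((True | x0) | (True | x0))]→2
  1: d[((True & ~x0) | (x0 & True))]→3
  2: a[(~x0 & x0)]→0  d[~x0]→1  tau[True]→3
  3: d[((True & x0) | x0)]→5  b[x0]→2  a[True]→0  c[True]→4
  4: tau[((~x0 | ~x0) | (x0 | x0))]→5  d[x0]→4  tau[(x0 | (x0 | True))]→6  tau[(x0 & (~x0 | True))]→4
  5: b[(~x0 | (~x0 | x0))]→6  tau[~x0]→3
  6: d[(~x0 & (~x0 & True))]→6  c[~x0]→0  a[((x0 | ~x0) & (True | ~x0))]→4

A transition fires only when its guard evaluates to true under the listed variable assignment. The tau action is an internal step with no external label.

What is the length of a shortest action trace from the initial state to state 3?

Breadth-first toward 3:
  depth 0: {0}
  depth 1: {2,4,6}
  depth 2: {1,3,5}
depth(3)=2, e.g. tau·tau

Answer: 2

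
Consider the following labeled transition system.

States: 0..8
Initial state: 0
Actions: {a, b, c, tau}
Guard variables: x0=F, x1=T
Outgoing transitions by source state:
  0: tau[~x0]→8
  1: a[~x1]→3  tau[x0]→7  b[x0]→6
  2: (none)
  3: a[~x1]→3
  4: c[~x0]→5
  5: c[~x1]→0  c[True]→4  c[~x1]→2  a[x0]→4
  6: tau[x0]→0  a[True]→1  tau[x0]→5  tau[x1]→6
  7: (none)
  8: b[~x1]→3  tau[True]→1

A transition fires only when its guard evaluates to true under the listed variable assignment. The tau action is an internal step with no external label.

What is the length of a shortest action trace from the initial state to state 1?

BFS to 1:
  L0 = {0}
  L1 = {8}
  L2 = {1}
1 enters at depth 2; path tau·tau

Answer: 2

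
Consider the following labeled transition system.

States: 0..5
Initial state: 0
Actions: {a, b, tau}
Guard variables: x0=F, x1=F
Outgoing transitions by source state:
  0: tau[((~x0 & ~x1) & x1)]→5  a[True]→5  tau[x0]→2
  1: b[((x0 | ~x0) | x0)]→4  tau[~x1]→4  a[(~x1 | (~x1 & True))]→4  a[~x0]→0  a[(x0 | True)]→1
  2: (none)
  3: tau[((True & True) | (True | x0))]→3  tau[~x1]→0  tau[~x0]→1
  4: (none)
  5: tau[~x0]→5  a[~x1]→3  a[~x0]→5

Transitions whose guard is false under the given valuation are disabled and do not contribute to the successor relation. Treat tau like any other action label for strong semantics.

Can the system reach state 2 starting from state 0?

Guard filter leaves 12 enabled edge(s).
Layer 0: {0}
Layer 1: {5}  cumulative {0,5}
Layer 2: {3}  cumulative {0,3,5}
Layer 3: {1}  cumulative {0,1,3,5}
Layer 4: {4}  cumulative {0,1,3,4,5}
Reach set: {0,1,3,4,5}

Answer: UNREACHABLE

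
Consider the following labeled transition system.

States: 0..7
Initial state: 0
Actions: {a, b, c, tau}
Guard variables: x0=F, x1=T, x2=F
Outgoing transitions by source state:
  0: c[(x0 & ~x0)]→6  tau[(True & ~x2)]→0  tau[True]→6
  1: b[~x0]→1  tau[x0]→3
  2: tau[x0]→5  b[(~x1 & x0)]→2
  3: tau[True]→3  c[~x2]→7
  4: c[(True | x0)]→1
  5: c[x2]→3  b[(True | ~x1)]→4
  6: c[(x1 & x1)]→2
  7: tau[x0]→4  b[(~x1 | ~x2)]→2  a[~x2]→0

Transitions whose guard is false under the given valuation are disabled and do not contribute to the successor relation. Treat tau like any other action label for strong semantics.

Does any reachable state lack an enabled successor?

Reachable = {0,2,6}
  0: tau→0  tau→6  [2 out]
  2: ∅  [no exit]
  6: c→2  [1 out]
Path to 2: tau·c

Answer: DEADLOCK at state 2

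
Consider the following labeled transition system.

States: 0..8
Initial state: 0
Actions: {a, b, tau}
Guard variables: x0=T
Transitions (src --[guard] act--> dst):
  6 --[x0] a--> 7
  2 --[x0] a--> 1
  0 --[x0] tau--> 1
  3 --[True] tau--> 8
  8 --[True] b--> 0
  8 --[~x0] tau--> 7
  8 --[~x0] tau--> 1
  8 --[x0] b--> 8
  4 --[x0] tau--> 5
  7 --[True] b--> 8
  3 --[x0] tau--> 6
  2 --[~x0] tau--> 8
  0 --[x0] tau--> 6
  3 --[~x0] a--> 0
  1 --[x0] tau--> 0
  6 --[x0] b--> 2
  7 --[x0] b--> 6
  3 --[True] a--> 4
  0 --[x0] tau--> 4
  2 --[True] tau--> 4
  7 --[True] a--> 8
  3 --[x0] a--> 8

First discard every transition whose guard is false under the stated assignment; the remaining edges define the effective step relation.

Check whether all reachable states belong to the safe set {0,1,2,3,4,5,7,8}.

Answer: INVARIANT VIOLATED at state 6

Analysis:
Inv-set: {0,1,2,3,4,5,7,8}
Reach set: {0,1,2,4,5,6,7,8}
  0: ok
  1: ok
  2: ok
  4: ok
  5: ok
  6: ✗ unsafe
  7: ok
  8: ok
reach 6 via tau — violates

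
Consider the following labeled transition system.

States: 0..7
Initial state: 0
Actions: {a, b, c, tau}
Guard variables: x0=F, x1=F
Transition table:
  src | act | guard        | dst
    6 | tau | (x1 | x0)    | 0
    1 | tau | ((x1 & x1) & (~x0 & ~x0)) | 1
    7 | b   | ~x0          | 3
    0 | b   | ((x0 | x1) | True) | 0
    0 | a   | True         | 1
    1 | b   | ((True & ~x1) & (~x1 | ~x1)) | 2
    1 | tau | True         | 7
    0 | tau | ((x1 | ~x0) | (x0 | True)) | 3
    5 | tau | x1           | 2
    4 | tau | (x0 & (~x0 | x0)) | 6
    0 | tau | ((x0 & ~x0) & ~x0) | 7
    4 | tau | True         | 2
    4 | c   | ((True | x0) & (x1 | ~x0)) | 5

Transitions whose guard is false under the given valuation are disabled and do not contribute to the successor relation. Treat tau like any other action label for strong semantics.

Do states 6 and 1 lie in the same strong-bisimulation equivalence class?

Refine partition for ~:
  π0 = {{0,1,2,3,4,5,6,7}}
  π1 = {{0},{1},{2,3,5,6},{4},{7}}
Fixed point at round 2; 5 class(es).
[6]={2,3,5,6}  [1]={1}

Answer: NOT BISIMILAR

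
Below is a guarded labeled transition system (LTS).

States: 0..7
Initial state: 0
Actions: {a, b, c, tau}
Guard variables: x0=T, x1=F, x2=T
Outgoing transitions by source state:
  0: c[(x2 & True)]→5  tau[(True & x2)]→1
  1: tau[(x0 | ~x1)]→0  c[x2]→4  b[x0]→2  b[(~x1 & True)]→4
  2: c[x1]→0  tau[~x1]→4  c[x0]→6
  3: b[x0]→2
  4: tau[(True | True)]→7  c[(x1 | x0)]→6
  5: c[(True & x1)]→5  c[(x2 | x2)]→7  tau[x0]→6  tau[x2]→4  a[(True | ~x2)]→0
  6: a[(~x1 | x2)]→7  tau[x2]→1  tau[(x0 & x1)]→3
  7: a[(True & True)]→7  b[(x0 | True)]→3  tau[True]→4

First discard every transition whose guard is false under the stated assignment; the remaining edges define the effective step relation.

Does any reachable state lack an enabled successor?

Answer: DEADLOCK-FREE

Analysis:
R = {0,1,2,3,4,5,6,7}
  0: c→5  tau→1  [2 exit(s)]
  1: b→2  b→4  c→4  tau→0  [4 exit(s)]
  2: c→6  tau→4  [2 exit(s)]
  3: b→2  [1 exit(s)]
  4: c→6  tau→7  [2 exit(s)]
  5: a→0  c→7  tau→4  tau→6  [4 exit(s)]
  6: a→7  tau→1  [2 exit(s)]
  7: a→7  b→3  tau→4  [3 exit(s)]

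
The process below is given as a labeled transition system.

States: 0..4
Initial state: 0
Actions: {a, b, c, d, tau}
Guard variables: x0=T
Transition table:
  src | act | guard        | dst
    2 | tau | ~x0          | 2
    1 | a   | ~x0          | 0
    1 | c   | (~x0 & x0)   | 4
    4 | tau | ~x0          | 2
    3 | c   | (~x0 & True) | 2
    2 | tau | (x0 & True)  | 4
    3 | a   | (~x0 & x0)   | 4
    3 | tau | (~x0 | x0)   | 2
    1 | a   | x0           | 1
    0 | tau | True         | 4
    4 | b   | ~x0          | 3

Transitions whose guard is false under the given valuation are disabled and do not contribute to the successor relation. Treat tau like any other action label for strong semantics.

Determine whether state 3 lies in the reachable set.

4 transition(s) survive guard evaluation.
L0 = {0}
L1 = {4}  cumulative {0,4}
Reachable = {0,4}

Answer: UNREACHABLE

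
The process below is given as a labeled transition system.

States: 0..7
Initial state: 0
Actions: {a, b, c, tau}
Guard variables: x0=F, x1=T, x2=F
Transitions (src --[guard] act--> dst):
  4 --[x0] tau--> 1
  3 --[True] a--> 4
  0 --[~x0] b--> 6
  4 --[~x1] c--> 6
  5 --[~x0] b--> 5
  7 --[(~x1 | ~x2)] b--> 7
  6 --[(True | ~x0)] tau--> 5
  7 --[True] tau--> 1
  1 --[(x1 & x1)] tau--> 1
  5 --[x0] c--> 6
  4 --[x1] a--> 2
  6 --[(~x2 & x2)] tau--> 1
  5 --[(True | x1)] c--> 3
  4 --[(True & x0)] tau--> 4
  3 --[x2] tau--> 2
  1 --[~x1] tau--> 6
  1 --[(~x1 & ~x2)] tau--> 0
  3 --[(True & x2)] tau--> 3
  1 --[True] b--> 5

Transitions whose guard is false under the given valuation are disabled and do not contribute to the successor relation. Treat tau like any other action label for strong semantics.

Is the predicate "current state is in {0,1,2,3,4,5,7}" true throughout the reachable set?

Answer: INVARIANT VIOLATED at state 6

Analysis:
Inv-set: {0,1,2,3,4,5,7}
R = {0,2,3,4,5,6}
  0: ok
  2: ok
  3: ok
  4: ok
  5: ok
  6: VIOLATES
reach 6 via b — violates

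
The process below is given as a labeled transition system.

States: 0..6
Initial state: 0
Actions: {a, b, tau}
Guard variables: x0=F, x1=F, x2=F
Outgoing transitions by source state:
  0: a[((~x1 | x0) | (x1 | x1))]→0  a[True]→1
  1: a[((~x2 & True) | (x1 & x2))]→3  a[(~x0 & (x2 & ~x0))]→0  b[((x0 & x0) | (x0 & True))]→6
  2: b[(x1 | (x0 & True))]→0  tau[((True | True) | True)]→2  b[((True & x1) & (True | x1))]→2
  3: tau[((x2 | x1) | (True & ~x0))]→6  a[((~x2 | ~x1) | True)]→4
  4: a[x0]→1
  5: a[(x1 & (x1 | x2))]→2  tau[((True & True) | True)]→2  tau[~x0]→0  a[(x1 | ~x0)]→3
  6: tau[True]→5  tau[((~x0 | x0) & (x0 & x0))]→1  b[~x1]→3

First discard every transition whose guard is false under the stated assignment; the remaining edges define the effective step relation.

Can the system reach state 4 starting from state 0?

Answer: REACHABLE

Working:
11 transition(s) survive guard evaluation.
depth 0: {0}
depth 1: {1}  cumulative {0,1}
depth 2: {3}  cumulative {0,1,3}
depth 3: {4,6}  cumulative {0,1,3,4,6}
depth 4: {5}  cumulative {0,1,3,4,5,6}
depth 5: {2}  cumulative {0,1,2,3,4,5,6}
R = {0,1,2,3,4,5,6}
Path to 4: a·a·a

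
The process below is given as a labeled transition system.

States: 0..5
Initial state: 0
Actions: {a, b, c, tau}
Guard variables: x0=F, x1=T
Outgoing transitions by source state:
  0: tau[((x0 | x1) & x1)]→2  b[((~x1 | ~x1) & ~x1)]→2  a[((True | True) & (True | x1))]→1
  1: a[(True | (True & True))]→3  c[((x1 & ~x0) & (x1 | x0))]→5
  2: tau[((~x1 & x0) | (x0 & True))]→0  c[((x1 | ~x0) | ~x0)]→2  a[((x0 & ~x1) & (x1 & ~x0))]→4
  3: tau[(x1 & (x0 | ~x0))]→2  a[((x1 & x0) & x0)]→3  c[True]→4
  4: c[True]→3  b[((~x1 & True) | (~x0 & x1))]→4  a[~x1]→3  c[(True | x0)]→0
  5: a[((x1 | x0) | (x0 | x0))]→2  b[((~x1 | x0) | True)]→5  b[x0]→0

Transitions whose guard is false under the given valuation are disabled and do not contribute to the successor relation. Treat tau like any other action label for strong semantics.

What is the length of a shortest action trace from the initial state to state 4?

BFS to 4:
  depth 0: {0}
  depth 1: {1,2}
  depth 2: {3,5}
  depth 3: {4}
4 enters at depth 3; path a·a·c

Answer: 3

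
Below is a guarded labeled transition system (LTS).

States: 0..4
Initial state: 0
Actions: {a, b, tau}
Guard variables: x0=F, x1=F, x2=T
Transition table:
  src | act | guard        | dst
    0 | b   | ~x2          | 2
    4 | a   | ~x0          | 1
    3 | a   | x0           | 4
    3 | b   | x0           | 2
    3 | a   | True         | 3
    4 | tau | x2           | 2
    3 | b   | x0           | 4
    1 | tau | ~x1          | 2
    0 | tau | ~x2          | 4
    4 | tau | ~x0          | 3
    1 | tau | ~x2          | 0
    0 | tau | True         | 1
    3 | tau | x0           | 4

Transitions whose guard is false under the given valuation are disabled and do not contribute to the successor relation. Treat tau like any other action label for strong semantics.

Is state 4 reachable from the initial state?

6 transition(s) survive guard evaluation.
Layer 0: {0}
Layer 1: {1}  now seen {0,1}
Layer 2: {2}  now seen {0,1,2}
Reachable = {0,1,2}

Answer: UNREACHABLE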